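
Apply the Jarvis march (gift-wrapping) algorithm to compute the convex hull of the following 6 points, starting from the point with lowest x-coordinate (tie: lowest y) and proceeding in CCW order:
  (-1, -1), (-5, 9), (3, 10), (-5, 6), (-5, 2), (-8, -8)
Hull (CCW) = [(-8, -8), (-1, -1), (3, 10), (-5, 9)]

Jarvis march: at each step, from the current hull vertex p, select the next vertex q as the point such that every other point lies strictly to the left of (or on) the directed line p → q. (Equivalently: for every other point r, the cross product (q − p) × (r − p) ≥ 0.)
Starting point (lowest x, tie lowest y): (-8, -8). Wrap until returning to start. Resulting hull: (-8, -8), (-1, -1), (3, 10), (-5, 9).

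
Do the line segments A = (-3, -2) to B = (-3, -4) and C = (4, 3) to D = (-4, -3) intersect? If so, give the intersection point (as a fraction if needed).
Yes; intersection at (-3, -9/4) (t = 1/8 on AB, s = 7/8 on CD)

Parametrize AB as A + t(B − A) = (-3 + 0 t, -2 + -2 t) and CD as C + s(D − C) = (4 + -8 s, 3 + -6 s). Solve the linear system for (t, s). Determinant = 16 ≠ 0, so a unique intersection of the containing lines exists. Solution: t = 1/8, s = 7/8 — both in [0, 1], so the segments cross. Intersection point: (-3, -9/4).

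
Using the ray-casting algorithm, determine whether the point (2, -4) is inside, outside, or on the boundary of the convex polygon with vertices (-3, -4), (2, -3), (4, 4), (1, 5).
The point (2, -4) lies strictly outside the polygon

Cast a horizontal ray to the right from the query point and count how many polygon edges it crosses (each edge strictly once or zero times, handled with the usual half-open convention). 
Parity of crossings → even ⇒ outside.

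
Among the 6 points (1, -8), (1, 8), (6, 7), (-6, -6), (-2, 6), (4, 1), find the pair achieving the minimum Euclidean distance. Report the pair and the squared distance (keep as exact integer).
Pair = ((1, 8), (-2, 6)); squared distance = 13

Compute all C(6, 2) = 15 pairwise squared distances (x_i − x_j)² + (y_i − y_j)². The minimum is 13, attained by the pair ((1, 8), (-2, 6)).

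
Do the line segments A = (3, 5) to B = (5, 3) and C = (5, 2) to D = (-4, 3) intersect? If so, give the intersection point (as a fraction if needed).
No (intersection of containing lines falls outside at least one segment)

Parametrize and solve: t = 25/16, s = -1/8. At least one of these is outside [0, 1], so the segments do not intersect.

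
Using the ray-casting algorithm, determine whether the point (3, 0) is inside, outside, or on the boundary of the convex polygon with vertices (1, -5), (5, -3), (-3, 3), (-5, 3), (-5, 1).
The point (3, 0) lies strictly outside the polygon

Cast a horizontal ray to the right from the query point and count how many polygon edges it crosses (each edge strictly once or zero times, handled with the usual half-open convention). 
Parity of crossings → even ⇒ outside.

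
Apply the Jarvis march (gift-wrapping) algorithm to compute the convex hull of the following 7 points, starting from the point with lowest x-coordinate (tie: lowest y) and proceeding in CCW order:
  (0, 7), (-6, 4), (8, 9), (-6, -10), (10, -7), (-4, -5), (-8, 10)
Hull (CCW) = [(-8, 10), (-6, -10), (10, -7), (8, 9)]

Jarvis march: at each step, from the current hull vertex p, select the next vertex q as the point such that every other point lies strictly to the left of (or on) the directed line p → q. (Equivalently: for every other point r, the cross product (q − p) × (r − p) ≥ 0.)
Starting point (lowest x, tie lowest y): (-8, 10). Wrap until returning to start. Resulting hull: (-8, 10), (-6, -10), (10, -7), (8, 9).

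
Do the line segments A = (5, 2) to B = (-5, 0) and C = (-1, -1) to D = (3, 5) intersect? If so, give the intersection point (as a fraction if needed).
Yes; intersection at (5/13, 14/13) (t = 6/13 on AB, s = 9/26 on CD)

Parametrize AB as A + t(B − A) = (5 + -10 t, 2 + -2 t) and CD as C + s(D − C) = (-1 + 4 s, -1 + 6 s). Solve the linear system for (t, s). Determinant = 52 ≠ 0, so a unique intersection of the containing lines exists. Solution: t = 6/13, s = 9/26 — both in [0, 1], so the segments cross. Intersection point: (5/13, 14/13).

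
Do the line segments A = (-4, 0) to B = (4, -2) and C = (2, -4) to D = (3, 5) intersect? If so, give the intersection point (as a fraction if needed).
Yes; intersection at (84/37, -58/37) (t = 29/37 on AB, s = 10/37 on CD)

Parametrize AB as A + t(B − A) = (-4 + 8 t, 0 + -2 t) and CD as C + s(D − C) = (2 + 1 s, -4 + 9 s). Solve the linear system for (t, s). Determinant = -74 ≠ 0, so a unique intersection of the containing lines exists. Solution: t = 29/37, s = 10/37 — both in [0, 1], so the segments cross. Intersection point: (84/37, -58/37).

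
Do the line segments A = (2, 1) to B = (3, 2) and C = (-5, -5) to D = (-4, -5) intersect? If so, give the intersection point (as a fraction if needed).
No (intersection of containing lines falls outside at least one segment)

Parametrize and solve: t = -6, s = 1. At least one of these is outside [0, 1], so the segments do not intersect.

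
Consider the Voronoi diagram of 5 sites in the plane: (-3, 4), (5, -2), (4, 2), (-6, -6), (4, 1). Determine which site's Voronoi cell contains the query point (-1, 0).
Nearest site = (-3, 4)

The Voronoi cell of site s contains exactly those query points closer to s than to any other site. Compute squared distances from q = (-1, 0) to each site:
  (-3 − -1)² + (4 − 0)² = 20
  (4 − -1)² + (1 − 0)² = 26
  (4 − -1)² + (2 − 0)² = 29
  (5 − -1)² + (-2 − 0)² = 40
  (-6 − -1)² + (-6 − 0)² = 61
Minimum is attained by (-3, 4), so q lies in its Voronoi cell.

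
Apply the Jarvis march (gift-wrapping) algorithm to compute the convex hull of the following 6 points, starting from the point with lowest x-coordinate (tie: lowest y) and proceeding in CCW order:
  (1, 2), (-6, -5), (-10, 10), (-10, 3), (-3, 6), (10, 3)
Hull (CCW) = [(-10, 3), (-6, -5), (10, 3), (-10, 10)]

Jarvis march: at each step, from the current hull vertex p, select the next vertex q as the point such that every other point lies strictly to the left of (or on) the directed line p → q. (Equivalently: for every other point r, the cross product (q − p) × (r − p) ≥ 0.)
Starting point (lowest x, tie lowest y): (-10, 3). Wrap until returning to start. Resulting hull: (-10, 3), (-6, -5), (10, 3), (-10, 10).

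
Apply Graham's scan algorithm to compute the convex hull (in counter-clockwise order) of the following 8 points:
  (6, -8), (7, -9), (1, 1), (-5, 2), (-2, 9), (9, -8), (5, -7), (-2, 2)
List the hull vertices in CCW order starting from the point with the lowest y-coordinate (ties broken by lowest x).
Hull (CCW) = [(7, -9), (9, -8), (-2, 9), (-5, 2)]

Graham scan procedure:
  1. Find the pivot p₀ = point with lowest y (tie → lowest x): (7, -9).
  2. Sort the remaining points by polar angle around p₀.
  3. Walk through sorted points, maintaining a stack; pop the top while the last three entries make a non-left turn (cross product ≤ 0).
  4. Final stack is the convex hull in CCW order: (7, -9), (9, -8), (-2, 9), (-5, 2).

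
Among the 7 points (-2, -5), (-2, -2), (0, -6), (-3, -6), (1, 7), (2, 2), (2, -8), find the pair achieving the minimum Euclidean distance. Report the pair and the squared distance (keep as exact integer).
Pair = ((-2, -5), (-3, -6)); squared distance = 2

Compute all C(7, 2) = 21 pairwise squared distances (x_i − x_j)² + (y_i − y_j)². The minimum is 2, attained by the pair ((-2, -5), (-3, -6)).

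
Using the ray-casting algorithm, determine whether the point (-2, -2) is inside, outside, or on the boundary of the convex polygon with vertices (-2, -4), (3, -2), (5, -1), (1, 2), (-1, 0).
The point (-2, -2) lies strictly outside the polygon

Cast a horizontal ray to the right from the query point and count how many polygon edges it crosses (each edge strictly once or zero times, handled with the usual half-open convention). 
Parity of crossings → even ⇒ outside.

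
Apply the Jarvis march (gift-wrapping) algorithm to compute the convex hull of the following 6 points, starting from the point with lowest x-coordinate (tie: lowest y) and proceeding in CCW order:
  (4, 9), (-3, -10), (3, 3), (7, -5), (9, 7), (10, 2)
Hull (CCW) = [(-3, -10), (7, -5), (10, 2), (9, 7), (4, 9)]

Jarvis march: at each step, from the current hull vertex p, select the next vertex q as the point such that every other point lies strictly to the left of (or on) the directed line p → q. (Equivalently: for every other point r, the cross product (q − p) × (r − p) ≥ 0.)
Starting point (lowest x, tie lowest y): (-3, -10). Wrap until returning to start. Resulting hull: (-3, -10), (7, -5), (10, 2), (9, 7), (4, 9).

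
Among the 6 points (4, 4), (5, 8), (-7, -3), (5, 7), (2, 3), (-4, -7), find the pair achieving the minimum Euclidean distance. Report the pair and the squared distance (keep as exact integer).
Pair = ((5, 8), (5, 7)); squared distance = 1

Compute all C(6, 2) = 15 pairwise squared distances (x_i − x_j)² + (y_i − y_j)². The minimum is 1, attained by the pair ((5, 8), (5, 7)).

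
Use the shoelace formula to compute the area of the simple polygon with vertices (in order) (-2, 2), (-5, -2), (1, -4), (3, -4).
Area = 21

Shoelace formula: Area = (1/2) |Σ_i (x_i · y_{i+1} − x_{i+1} · y_i)| (indices mod n). Compute each cross term:
  (-2)(-2) − (-5)(2) = 14
  (-5)(-4) − (1)(-2) = 22
  (1)(-4) − (3)(-4) = 8
  (3)(2) − (-2)(-4) = -2
Sum = 42, so (signed) Area = 42/2 = 21, |Area| = 21.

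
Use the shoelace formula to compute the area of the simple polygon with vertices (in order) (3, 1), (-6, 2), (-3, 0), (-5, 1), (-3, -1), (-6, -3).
Area = 29/2

Shoelace formula: Area = (1/2) |Σ_i (x_i · y_{i+1} − x_{i+1} · y_i)| (indices mod n). Compute each cross term:
  (3)(2) − (-6)(1) = 12
  (-6)(0) − (-3)(2) = 6
  (-3)(1) − (-5)(0) = -3
  (-5)(-1) − (-3)(1) = 8
  (-3)(-3) − (-6)(-1) = 3
  (-6)(1) − (3)(-3) = 3
Sum = 29, so (signed) Area = 29/2 = 29/2, |Area| = 29/2.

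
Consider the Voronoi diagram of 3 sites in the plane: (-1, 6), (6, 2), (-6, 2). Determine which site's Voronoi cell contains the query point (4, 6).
Nearest site = (6, 2)

The Voronoi cell of site s contains exactly those query points closer to s than to any other site. Compute squared distances from q = (4, 6) to each site:
  (6 − 4)² + (2 − 6)² = 20
  (-1 − 4)² + (6 − 6)² = 25
  (-6 − 4)² + (2 − 6)² = 116
Minimum is attained by (6, 2), so q lies in its Voronoi cell.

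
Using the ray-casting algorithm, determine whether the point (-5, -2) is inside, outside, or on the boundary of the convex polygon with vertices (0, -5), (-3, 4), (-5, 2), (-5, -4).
The point (-5, -2) lies on the polygon boundary

Boundary check: the query satisfies the collinearity and bounding-box conditions for some polygon edge, so it lies exactly on the boundary.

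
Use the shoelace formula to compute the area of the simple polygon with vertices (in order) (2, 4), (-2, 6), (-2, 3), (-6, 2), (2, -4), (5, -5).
Area = 50

Shoelace formula: Area = (1/2) |Σ_i (x_i · y_{i+1} − x_{i+1} · y_i)| (indices mod n). Compute each cross term:
  (2)(6) − (-2)(4) = 20
  (-2)(3) − (-2)(6) = 6
  (-2)(2) − (-6)(3) = 14
  (-6)(-4) − (2)(2) = 20
  (2)(-5) − (5)(-4) = 10
  (5)(4) − (2)(-5) = 30
Sum = 100, so (signed) Area = 100/2 = 50, |Area| = 50.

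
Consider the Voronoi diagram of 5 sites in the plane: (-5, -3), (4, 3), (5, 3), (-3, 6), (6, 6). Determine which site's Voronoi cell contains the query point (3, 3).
Nearest site = (4, 3)

The Voronoi cell of site s contains exactly those query points closer to s than to any other site. Compute squared distances from q = (3, 3) to each site:
  (4 − 3)² + (3 − 3)² = 1
  (5 − 3)² + (3 − 3)² = 4
  (6 − 3)² + (6 − 3)² = 18
  (-3 − 3)² + (6 − 3)² = 45
  (-5 − 3)² + (-3 − 3)² = 100
Minimum is attained by (4, 3), so q lies in its Voronoi cell.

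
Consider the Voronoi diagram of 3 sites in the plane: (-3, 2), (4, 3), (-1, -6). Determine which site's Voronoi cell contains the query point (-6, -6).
Nearest site = (-1, -6)

The Voronoi cell of site s contains exactly those query points closer to s than to any other site. Compute squared distances from q = (-6, -6) to each site:
  (-1 − -6)² + (-6 − -6)² = 25
  (-3 − -6)² + (2 − -6)² = 73
  (4 − -6)² + (3 − -6)² = 181
Minimum is attained by (-1, -6), so q lies in its Voronoi cell.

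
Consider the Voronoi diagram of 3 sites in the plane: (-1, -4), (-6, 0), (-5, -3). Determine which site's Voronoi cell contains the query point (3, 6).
Nearest site = (-1, -4)

The Voronoi cell of site s contains exactly those query points closer to s than to any other site. Compute squared distances from q = (3, 6) to each site:
  (-1 − 3)² + (-4 − 6)² = 116
  (-6 − 3)² + (0 − 6)² = 117
  (-5 − 3)² + (-3 − 6)² = 145
Minimum is attained by (-1, -4), so q lies in its Voronoi cell.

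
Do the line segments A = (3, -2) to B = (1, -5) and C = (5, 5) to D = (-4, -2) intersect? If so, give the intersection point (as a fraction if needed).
No (intersection of containing lines falls outside at least one segment)

Parametrize and solve: t = -49/13, s = -8/13. At least one of these is outside [0, 1], so the segments do not intersect.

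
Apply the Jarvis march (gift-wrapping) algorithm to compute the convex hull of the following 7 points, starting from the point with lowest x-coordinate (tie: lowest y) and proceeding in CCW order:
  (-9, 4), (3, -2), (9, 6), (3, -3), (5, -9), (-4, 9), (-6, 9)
Hull (CCW) = [(-9, 4), (5, -9), (9, 6), (-4, 9), (-6, 9)]

Jarvis march: at each step, from the current hull vertex p, select the next vertex q as the point such that every other point lies strictly to the left of (or on) the directed line p → q. (Equivalently: for every other point r, the cross product (q − p) × (r − p) ≥ 0.)
Starting point (lowest x, tie lowest y): (-9, 4). Wrap until returning to start. Resulting hull: (-9, 4), (5, -9), (9, 6), (-4, 9), (-6, 9).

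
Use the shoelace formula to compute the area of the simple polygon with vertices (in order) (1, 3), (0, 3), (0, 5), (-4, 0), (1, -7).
Area = 61/2

Shoelace formula: Area = (1/2) |Σ_i (x_i · y_{i+1} − x_{i+1} · y_i)| (indices mod n). Compute each cross term:
  (1)(3) − (0)(3) = 3
  (0)(5) − (0)(3) = 0
  (0)(0) − (-4)(5) = 20
  (-4)(-7) − (1)(0) = 28
  (1)(3) − (1)(-7) = 10
Sum = 61, so (signed) Area = 61/2 = 61/2, |Area| = 61/2.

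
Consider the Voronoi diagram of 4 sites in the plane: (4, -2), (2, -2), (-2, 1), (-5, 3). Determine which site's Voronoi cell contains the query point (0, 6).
Nearest site = (-2, 1)

The Voronoi cell of site s contains exactly those query points closer to s than to any other site. Compute squared distances from q = (0, 6) to each site:
  (-2 − 0)² + (1 − 6)² = 29
  (-5 − 0)² + (3 − 6)² = 34
  (2 − 0)² + (-2 − 6)² = 68
  (4 − 0)² + (-2 − 6)² = 80
Minimum is attained by (-2, 1), so q lies in its Voronoi cell.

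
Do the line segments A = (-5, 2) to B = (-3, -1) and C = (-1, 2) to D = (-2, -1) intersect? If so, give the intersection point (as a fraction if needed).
No (intersection of containing lines falls outside at least one segment)

Parametrize and solve: t = 4/3, s = 4/3. At least one of these is outside [0, 1], so the segments do not intersect.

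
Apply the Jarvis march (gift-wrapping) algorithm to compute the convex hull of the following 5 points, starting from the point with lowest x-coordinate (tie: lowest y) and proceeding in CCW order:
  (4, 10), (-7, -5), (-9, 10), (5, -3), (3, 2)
Hull (CCW) = [(-9, 10), (-7, -5), (5, -3), (4, 10)]

Jarvis march: at each step, from the current hull vertex p, select the next vertex q as the point such that every other point lies strictly to the left of (or on) the directed line p → q. (Equivalently: for every other point r, the cross product (q − p) × (r − p) ≥ 0.)
Starting point (lowest x, tie lowest y): (-9, 10). Wrap until returning to start. Resulting hull: (-9, 10), (-7, -5), (5, -3), (4, 10).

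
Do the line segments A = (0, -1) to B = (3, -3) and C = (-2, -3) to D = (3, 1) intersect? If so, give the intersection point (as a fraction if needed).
Yes; intersection at (3/11, -13/11) (t = 1/11 on AB, s = 5/11 on CD)

Parametrize AB as A + t(B − A) = (0 + 3 t, -1 + -2 t) and CD as C + s(D − C) = (-2 + 5 s, -3 + 4 s). Solve the linear system for (t, s). Determinant = -22 ≠ 0, so a unique intersection of the containing lines exists. Solution: t = 1/11, s = 5/11 — both in [0, 1], so the segments cross. Intersection point: (3/11, -13/11).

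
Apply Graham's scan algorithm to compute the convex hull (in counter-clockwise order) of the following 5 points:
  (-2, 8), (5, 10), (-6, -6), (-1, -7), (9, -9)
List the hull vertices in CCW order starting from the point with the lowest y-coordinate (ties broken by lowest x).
Hull (CCW) = [(9, -9), (5, 10), (-2, 8), (-6, -6)]

Graham scan procedure:
  1. Find the pivot p₀ = point with lowest y (tie → lowest x): (9, -9).
  2. Sort the remaining points by polar angle around p₀.
  3. Walk through sorted points, maintaining a stack; pop the top while the last three entries make a non-left turn (cross product ≤ 0).
  4. Final stack is the convex hull in CCW order: (9, -9), (5, 10), (-2, 8), (-6, -6).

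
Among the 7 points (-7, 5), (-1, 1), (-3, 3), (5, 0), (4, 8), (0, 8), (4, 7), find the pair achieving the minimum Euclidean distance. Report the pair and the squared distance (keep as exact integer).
Pair = ((4, 8), (4, 7)); squared distance = 1

Compute all C(7, 2) = 21 pairwise squared distances (x_i − x_j)² + (y_i − y_j)². The minimum is 1, attained by the pair ((4, 8), (4, 7)).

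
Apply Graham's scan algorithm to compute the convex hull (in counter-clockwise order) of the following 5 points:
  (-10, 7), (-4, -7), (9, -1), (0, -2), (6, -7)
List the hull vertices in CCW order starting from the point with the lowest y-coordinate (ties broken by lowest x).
Hull (CCW) = [(-4, -7), (6, -7), (9, -1), (-10, 7)]

Graham scan procedure:
  1. Find the pivot p₀ = point with lowest y (tie → lowest x): (-4, -7).
  2. Sort the remaining points by polar angle around p₀.
  3. Walk through sorted points, maintaining a stack; pop the top while the last three entries make a non-left turn (cross product ≤ 0).
  4. Final stack is the convex hull in CCW order: (-4, -7), (6, -7), (9, -1), (-10, 7).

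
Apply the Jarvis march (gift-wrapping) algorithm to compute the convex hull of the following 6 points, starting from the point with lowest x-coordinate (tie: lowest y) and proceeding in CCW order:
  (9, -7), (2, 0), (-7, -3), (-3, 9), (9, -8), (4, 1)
Hull (CCW) = [(-7, -3), (9, -8), (9, -7), (4, 1), (-3, 9)]

Jarvis march: at each step, from the current hull vertex p, select the next vertex q as the point such that every other point lies strictly to the left of (or on) the directed line p → q. (Equivalently: for every other point r, the cross product (q − p) × (r − p) ≥ 0.)
Starting point (lowest x, tie lowest y): (-7, -3). Wrap until returning to start. Resulting hull: (-7, -3), (9, -8), (9, -7), (4, 1), (-3, 9).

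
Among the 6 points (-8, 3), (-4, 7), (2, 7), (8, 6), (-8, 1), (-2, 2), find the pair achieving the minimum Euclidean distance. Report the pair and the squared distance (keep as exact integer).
Pair = ((-8, 3), (-8, 1)); squared distance = 4

Compute all C(6, 2) = 15 pairwise squared distances (x_i − x_j)² + (y_i − y_j)². The minimum is 4, attained by the pair ((-8, 3), (-8, 1)).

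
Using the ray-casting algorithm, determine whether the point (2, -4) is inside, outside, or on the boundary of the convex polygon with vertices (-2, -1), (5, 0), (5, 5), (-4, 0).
The point (2, -4) lies strictly outside the polygon

Cast a horizontal ray to the right from the query point and count how many polygon edges it crosses (each edge strictly once or zero times, handled with the usual half-open convention). 
Parity of crossings → even ⇒ outside.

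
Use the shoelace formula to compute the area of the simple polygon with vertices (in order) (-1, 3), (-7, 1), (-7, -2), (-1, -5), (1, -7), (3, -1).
Area = 57

Shoelace formula: Area = (1/2) |Σ_i (x_i · y_{i+1} − x_{i+1} · y_i)| (indices mod n). Compute each cross term:
  (-1)(1) − (-7)(3) = 20
  (-7)(-2) − (-7)(1) = 21
  (-7)(-5) − (-1)(-2) = 33
  (-1)(-7) − (1)(-5) = 12
  (1)(-1) − (3)(-7) = 20
  (3)(3) − (-1)(-1) = 8
Sum = 114, so (signed) Area = 114/2 = 57, |Area| = 57.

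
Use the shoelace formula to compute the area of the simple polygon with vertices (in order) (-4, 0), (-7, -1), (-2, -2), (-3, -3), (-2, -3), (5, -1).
Area = 16

Shoelace formula: Area = (1/2) |Σ_i (x_i · y_{i+1} − x_{i+1} · y_i)| (indices mod n). Compute each cross term:
  (-4)(-1) − (-7)(0) = 4
  (-7)(-2) − (-2)(-1) = 12
  (-2)(-3) − (-3)(-2) = 0
  (-3)(-3) − (-2)(-3) = 3
  (-2)(-1) − (5)(-3) = 17
  (5)(0) − (-4)(-1) = -4
Sum = 32, so (signed) Area = 32/2 = 16, |Area| = 16.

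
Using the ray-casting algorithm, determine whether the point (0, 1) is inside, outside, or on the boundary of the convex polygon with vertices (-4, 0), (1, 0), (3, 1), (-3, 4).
The point (0, 1) lies strictly inside the polygon

Cast a horizontal ray to the right from the query point and count how many polygon edges it crosses (each edge strictly once or zero times, handled with the usual half-open convention). 
Parity of crossings → odd ⇒ inside.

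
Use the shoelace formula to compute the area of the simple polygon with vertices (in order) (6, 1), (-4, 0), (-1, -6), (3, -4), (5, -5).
Area = 45

Shoelace formula: Area = (1/2) |Σ_i (x_i · y_{i+1} − x_{i+1} · y_i)| (indices mod n). Compute each cross term:
  (6)(0) − (-4)(1) = 4
  (-4)(-6) − (-1)(0) = 24
  (-1)(-4) − (3)(-6) = 22
  (3)(-5) − (5)(-4) = 5
  (5)(1) − (6)(-5) = 35
Sum = 90, so (signed) Area = 90/2 = 45, |Area| = 45.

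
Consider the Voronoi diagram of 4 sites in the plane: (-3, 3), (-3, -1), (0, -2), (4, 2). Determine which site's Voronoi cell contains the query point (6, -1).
Nearest site = (4, 2)

The Voronoi cell of site s contains exactly those query points closer to s than to any other site. Compute squared distances from q = (6, -1) to each site:
  (4 − 6)² + (2 − -1)² = 13
  (0 − 6)² + (-2 − -1)² = 37
  (-3 − 6)² + (-1 − -1)² = 81
  (-3 − 6)² + (3 − -1)² = 97
Minimum is attained by (4, 2), so q lies in its Voronoi cell.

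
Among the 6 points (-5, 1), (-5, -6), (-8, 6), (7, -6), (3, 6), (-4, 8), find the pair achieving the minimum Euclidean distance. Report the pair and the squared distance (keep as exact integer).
Pair = ((-8, 6), (-4, 8)); squared distance = 20

Compute all C(6, 2) = 15 pairwise squared distances (x_i − x_j)² + (y_i − y_j)². The minimum is 20, attained by the pair ((-8, 6), (-4, 8)).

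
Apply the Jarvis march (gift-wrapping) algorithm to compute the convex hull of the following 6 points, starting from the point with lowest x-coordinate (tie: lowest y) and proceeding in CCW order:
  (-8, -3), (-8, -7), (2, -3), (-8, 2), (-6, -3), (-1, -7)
Hull (CCW) = [(-8, -7), (-1, -7), (2, -3), (-8, 2)]

Jarvis march: at each step, from the current hull vertex p, select the next vertex q as the point such that every other point lies strictly to the left of (or on) the directed line p → q. (Equivalently: for every other point r, the cross product (q − p) × (r − p) ≥ 0.)
Starting point (lowest x, tie lowest y): (-8, -7). Wrap until returning to start. Resulting hull: (-8, -7), (-1, -7), (2, -3), (-8, 2).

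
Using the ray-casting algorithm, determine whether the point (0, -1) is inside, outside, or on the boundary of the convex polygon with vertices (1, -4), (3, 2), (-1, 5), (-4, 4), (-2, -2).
The point (0, -1) lies strictly inside the polygon

Cast a horizontal ray to the right from the query point and count how many polygon edges it crosses (each edge strictly once or zero times, handled with the usual half-open convention). 
Parity of crossings → odd ⇒ inside.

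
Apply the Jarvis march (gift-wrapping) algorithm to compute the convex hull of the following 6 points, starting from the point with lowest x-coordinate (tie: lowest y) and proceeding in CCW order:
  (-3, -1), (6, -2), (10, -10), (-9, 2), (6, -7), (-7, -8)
Hull (CCW) = [(-9, 2), (-7, -8), (10, -10), (6, -2)]

Jarvis march: at each step, from the current hull vertex p, select the next vertex q as the point such that every other point lies strictly to the left of (or on) the directed line p → q. (Equivalently: for every other point r, the cross product (q − p) × (r − p) ≥ 0.)
Starting point (lowest x, tie lowest y): (-9, 2). Wrap until returning to start. Resulting hull: (-9, 2), (-7, -8), (10, -10), (6, -2).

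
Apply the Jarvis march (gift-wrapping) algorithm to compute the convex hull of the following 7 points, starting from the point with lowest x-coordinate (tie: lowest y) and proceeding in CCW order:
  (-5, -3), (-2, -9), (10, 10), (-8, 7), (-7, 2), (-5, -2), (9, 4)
Hull (CCW) = [(-8, 7), (-7, 2), (-5, -3), (-2, -9), (9, 4), (10, 10)]

Jarvis march: at each step, from the current hull vertex p, select the next vertex q as the point such that every other point lies strictly to the left of (or on) the directed line p → q. (Equivalently: for every other point r, the cross product (q − p) × (r − p) ≥ 0.)
Starting point (lowest x, tie lowest y): (-8, 7). Wrap until returning to start. Resulting hull: (-8, 7), (-7, 2), (-5, -3), (-2, -9), (9, 4), (10, 10).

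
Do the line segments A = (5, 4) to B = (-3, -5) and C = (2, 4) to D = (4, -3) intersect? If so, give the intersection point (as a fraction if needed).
Yes; intersection at (101/37, 107/74) (t = 21/74 on AB, s = 27/74 on CD)

Parametrize AB as A + t(B − A) = (5 + -8 t, 4 + -9 t) and CD as C + s(D − C) = (2 + 2 s, 4 + -7 s). Solve the linear system for (t, s). Determinant = -74 ≠ 0, so a unique intersection of the containing lines exists. Solution: t = 21/74, s = 27/74 — both in [0, 1], so the segments cross. Intersection point: (101/37, 107/74).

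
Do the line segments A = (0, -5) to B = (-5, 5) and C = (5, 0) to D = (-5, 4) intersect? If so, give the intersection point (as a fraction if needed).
Yes; intersection at (-35/8, 15/4) (t = 7/8 on AB, s = 15/16 on CD)

Parametrize AB as A + t(B − A) = (0 + -5 t, -5 + 10 t) and CD as C + s(D − C) = (5 + -10 s, 0 + 4 s). Solve the linear system for (t, s). Determinant = -80 ≠ 0, so a unique intersection of the containing lines exists. Solution: t = 7/8, s = 15/16 — both in [0, 1], so the segments cross. Intersection point: (-35/8, 15/4).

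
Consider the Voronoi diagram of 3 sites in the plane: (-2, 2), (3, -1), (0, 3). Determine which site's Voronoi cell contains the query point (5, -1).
Nearest site = (3, -1)

The Voronoi cell of site s contains exactly those query points closer to s than to any other site. Compute squared distances from q = (5, -1) to each site:
  (3 − 5)² + (-1 − -1)² = 4
  (0 − 5)² + (3 − -1)² = 41
  (-2 − 5)² + (2 − -1)² = 58
Minimum is attained by (3, -1), so q lies in its Voronoi cell.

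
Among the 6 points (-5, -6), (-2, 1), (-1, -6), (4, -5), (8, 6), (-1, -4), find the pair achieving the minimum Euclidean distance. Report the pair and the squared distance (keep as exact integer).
Pair = ((-1, -6), (-1, -4)); squared distance = 4

Compute all C(6, 2) = 15 pairwise squared distances (x_i − x_j)² + (y_i − y_j)². The minimum is 4, attained by the pair ((-1, -6), (-1, -4)).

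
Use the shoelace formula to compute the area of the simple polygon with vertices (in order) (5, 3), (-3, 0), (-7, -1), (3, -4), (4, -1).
Area = 73/2

Shoelace formula: Area = (1/2) |Σ_i (x_i · y_{i+1} − x_{i+1} · y_i)| (indices mod n). Compute each cross term:
  (5)(0) − (-3)(3) = 9
  (-3)(-1) − (-7)(0) = 3
  (-7)(-4) − (3)(-1) = 31
  (3)(-1) − (4)(-4) = 13
  (4)(3) − (5)(-1) = 17
Sum = 73, so (signed) Area = 73/2 = 73/2, |Area| = 73/2.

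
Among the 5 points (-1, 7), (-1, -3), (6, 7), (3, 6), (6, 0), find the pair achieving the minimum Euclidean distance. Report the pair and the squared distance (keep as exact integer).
Pair = ((6, 7), (3, 6)); squared distance = 10

Compute all C(5, 2) = 10 pairwise squared distances (x_i − x_j)² + (y_i − y_j)². The minimum is 10, attained by the pair ((6, 7), (3, 6)).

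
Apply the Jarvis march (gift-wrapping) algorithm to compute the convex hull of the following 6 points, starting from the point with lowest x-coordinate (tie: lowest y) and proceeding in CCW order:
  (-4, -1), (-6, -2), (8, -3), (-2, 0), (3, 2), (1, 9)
Hull (CCW) = [(-6, -2), (8, -3), (1, 9)]

Jarvis march: at each step, from the current hull vertex p, select the next vertex q as the point such that every other point lies strictly to the left of (or on) the directed line p → q. (Equivalently: for every other point r, the cross product (q − p) × (r − p) ≥ 0.)
Starting point (lowest x, tie lowest y): (-6, -2). Wrap until returning to start. Resulting hull: (-6, -2), (8, -3), (1, 9).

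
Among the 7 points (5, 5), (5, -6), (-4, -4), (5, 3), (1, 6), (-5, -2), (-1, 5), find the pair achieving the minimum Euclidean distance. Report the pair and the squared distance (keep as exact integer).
Pair = ((5, 5), (5, 3)); squared distance = 4

Compute all C(7, 2) = 21 pairwise squared distances (x_i − x_j)² + (y_i − y_j)². The minimum is 4, attained by the pair ((5, 5), (5, 3)).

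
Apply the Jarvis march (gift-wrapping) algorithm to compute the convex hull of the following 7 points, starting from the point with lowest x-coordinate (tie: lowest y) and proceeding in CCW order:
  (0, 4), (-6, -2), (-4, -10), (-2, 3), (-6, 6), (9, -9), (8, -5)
Hull (CCW) = [(-6, -2), (-4, -10), (9, -9), (8, -5), (0, 4), (-6, 6)]

Jarvis march: at each step, from the current hull vertex p, select the next vertex q as the point such that every other point lies strictly to the left of (or on) the directed line p → q. (Equivalently: for every other point r, the cross product (q − p) × (r − p) ≥ 0.)
Starting point (lowest x, tie lowest y): (-6, -2). Wrap until returning to start. Resulting hull: (-6, -2), (-4, -10), (9, -9), (8, -5), (0, 4), (-6, 6).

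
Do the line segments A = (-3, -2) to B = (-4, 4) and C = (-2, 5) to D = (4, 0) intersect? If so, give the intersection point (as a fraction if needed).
No (intersection of containing lines falls outside at least one segment)

Parametrize and solve: t = 47/31, s = -13/31. At least one of these is outside [0, 1], so the segments do not intersect.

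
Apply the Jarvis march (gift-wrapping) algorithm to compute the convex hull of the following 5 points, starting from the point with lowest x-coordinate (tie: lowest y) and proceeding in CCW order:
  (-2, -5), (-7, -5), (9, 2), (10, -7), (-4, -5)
Hull (CCW) = [(-7, -5), (10, -7), (9, 2)]

Jarvis march: at each step, from the current hull vertex p, select the next vertex q as the point such that every other point lies strictly to the left of (or on) the directed line p → q. (Equivalently: for every other point r, the cross product (q − p) × (r − p) ≥ 0.)
Starting point (lowest x, tie lowest y): (-7, -5). Wrap until returning to start. Resulting hull: (-7, -5), (10, -7), (9, 2).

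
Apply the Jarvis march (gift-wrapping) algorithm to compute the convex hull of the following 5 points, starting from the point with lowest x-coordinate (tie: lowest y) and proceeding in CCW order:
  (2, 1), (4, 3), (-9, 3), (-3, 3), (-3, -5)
Hull (CCW) = [(-9, 3), (-3, -5), (4, 3)]

Jarvis march: at each step, from the current hull vertex p, select the next vertex q as the point such that every other point lies strictly to the left of (or on) the directed line p → q. (Equivalently: for every other point r, the cross product (q − p) × (r − p) ≥ 0.)
Starting point (lowest x, tie lowest y): (-9, 3). Wrap until returning to start. Resulting hull: (-9, 3), (-3, -5), (4, 3).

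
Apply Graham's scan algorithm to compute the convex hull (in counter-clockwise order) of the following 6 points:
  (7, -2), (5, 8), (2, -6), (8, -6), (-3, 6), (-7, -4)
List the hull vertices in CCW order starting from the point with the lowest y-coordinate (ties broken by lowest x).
Hull (CCW) = [(2, -6), (8, -6), (5, 8), (-3, 6), (-7, -4)]

Graham scan procedure:
  1. Find the pivot p₀ = point with lowest y (tie → lowest x): (2, -6).
  2. Sort the remaining points by polar angle around p₀.
  3. Walk through sorted points, maintaining a stack; pop the top while the last three entries make a non-left turn (cross product ≤ 0).
  4. Final stack is the convex hull in CCW order: (2, -6), (8, -6), (5, 8), (-3, 6), (-7, -4).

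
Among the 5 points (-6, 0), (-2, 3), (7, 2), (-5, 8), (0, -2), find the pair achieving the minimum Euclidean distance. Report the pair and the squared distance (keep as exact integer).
Pair = ((-6, 0), (-2, 3)); squared distance = 25

Compute all C(5, 2) = 10 pairwise squared distances (x_i − x_j)² + (y_i − y_j)². The minimum is 25, attained by the pair ((-6, 0), (-2, 3)).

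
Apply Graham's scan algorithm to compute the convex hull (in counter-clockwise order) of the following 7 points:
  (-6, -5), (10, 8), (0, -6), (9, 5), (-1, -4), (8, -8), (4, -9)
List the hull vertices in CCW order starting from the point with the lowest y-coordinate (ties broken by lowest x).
Hull (CCW) = [(4, -9), (8, -8), (10, 8), (-6, -5)]

Graham scan procedure:
  1. Find the pivot p₀ = point with lowest y (tie → lowest x): (4, -9).
  2. Sort the remaining points by polar angle around p₀.
  3. Walk through sorted points, maintaining a stack; pop the top while the last three entries make a non-left turn (cross product ≤ 0).
  4. Final stack is the convex hull in CCW order: (4, -9), (8, -8), (10, 8), (-6, -5).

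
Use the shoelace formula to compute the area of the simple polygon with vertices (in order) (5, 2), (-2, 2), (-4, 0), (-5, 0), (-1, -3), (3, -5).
Area = 41

Shoelace formula: Area = (1/2) |Σ_i (x_i · y_{i+1} − x_{i+1} · y_i)| (indices mod n). Compute each cross term:
  (5)(2) − (-2)(2) = 14
  (-2)(0) − (-4)(2) = 8
  (-4)(0) − (-5)(0) = 0
  (-5)(-3) − (-1)(0) = 15
  (-1)(-5) − (3)(-3) = 14
  (3)(2) − (5)(-5) = 31
Sum = 82, so (signed) Area = 82/2 = 41, |Area| = 41.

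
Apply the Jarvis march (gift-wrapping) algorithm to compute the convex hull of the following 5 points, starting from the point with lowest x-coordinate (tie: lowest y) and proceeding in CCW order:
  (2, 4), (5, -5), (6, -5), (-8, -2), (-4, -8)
Hull (CCW) = [(-8, -2), (-4, -8), (6, -5), (2, 4)]

Jarvis march: at each step, from the current hull vertex p, select the next vertex q as the point such that every other point lies strictly to the left of (or on) the directed line p → q. (Equivalently: for every other point r, the cross product (q − p) × (r − p) ≥ 0.)
Starting point (lowest x, tie lowest y): (-8, -2). Wrap until returning to start. Resulting hull: (-8, -2), (-4, -8), (6, -5), (2, 4).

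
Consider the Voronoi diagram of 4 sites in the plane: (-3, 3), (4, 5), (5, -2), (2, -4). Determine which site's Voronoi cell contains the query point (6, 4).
Nearest site = (4, 5)

The Voronoi cell of site s contains exactly those query points closer to s than to any other site. Compute squared distances from q = (6, 4) to each site:
  (4 − 6)² + (5 − 4)² = 5
  (5 − 6)² + (-2 − 4)² = 37
  (2 − 6)² + (-4 − 4)² = 80
  (-3 − 6)² + (3 − 4)² = 82
Minimum is attained by (4, 5), so q lies in its Voronoi cell.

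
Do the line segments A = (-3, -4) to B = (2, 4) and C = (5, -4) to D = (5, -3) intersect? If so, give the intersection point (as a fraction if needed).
No (intersection of containing lines falls outside at least one segment)

Parametrize and solve: t = 8/5, s = 64/5. At least one of these is outside [0, 1], so the segments do not intersect.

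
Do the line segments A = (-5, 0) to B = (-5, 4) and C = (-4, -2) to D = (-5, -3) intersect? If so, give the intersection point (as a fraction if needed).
No (intersection of containing lines falls outside at least one segment)

Parametrize and solve: t = -3/4, s = 1. At least one of these is outside [0, 1], so the segments do not intersect.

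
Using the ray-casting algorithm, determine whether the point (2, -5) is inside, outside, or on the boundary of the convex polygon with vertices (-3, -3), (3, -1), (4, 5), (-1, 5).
The point (2, -5) lies strictly outside the polygon

Cast a horizontal ray to the right from the query point and count how many polygon edges it crosses (each edge strictly once or zero times, handled with the usual half-open convention). 
Parity of crossings → even ⇒ outside.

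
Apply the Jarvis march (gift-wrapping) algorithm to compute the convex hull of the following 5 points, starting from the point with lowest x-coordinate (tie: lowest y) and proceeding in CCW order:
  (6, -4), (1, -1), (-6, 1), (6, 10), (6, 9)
Hull (CCW) = [(-6, 1), (6, -4), (6, 10)]

Jarvis march: at each step, from the current hull vertex p, select the next vertex q as the point such that every other point lies strictly to the left of (or on) the directed line p → q. (Equivalently: for every other point r, the cross product (q − p) × (r − p) ≥ 0.)
Starting point (lowest x, tie lowest y): (-6, 1). Wrap until returning to start. Resulting hull: (-6, 1), (6, -4), (6, 10).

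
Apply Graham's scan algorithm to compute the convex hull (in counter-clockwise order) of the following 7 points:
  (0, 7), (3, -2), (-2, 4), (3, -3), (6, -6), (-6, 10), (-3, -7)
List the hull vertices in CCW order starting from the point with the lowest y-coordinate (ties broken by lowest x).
Hull (CCW) = [(-3, -7), (6, -6), (0, 7), (-6, 10)]

Graham scan procedure:
  1. Find the pivot p₀ = point with lowest y (tie → lowest x): (-3, -7).
  2. Sort the remaining points by polar angle around p₀.
  3. Walk through sorted points, maintaining a stack; pop the top while the last three entries make a non-left turn (cross product ≤ 0).
  4. Final stack is the convex hull in CCW order: (-3, -7), (6, -6), (0, 7), (-6, 10).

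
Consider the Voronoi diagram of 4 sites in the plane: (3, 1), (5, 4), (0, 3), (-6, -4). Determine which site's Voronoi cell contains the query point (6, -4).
Nearest site = (3, 1)

The Voronoi cell of site s contains exactly those query points closer to s than to any other site. Compute squared distances from q = (6, -4) to each site:
  (3 − 6)² + (1 − -4)² = 34
  (5 − 6)² + (4 − -4)² = 65
  (0 − 6)² + (3 − -4)² = 85
  (-6 − 6)² + (-4 − -4)² = 144
Minimum is attained by (3, 1), so q lies in its Voronoi cell.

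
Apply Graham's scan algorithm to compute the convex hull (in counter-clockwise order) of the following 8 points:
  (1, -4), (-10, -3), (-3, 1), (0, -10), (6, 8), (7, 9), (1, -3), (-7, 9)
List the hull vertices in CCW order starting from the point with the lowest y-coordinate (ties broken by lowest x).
Hull (CCW) = [(0, -10), (7, 9), (-7, 9), (-10, -3)]

Graham scan procedure:
  1. Find the pivot p₀ = point with lowest y (tie → lowest x): (0, -10).
  2. Sort the remaining points by polar angle around p₀.
  3. Walk through sorted points, maintaining a stack; pop the top while the last three entries make a non-left turn (cross product ≤ 0).
  4. Final stack is the convex hull in CCW order: (0, -10), (7, 9), (-7, 9), (-10, -3).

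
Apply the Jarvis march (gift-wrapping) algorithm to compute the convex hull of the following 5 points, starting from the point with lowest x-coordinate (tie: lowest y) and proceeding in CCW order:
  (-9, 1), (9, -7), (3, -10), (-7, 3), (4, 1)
Hull (CCW) = [(-9, 1), (3, -10), (9, -7), (4, 1), (-7, 3)]

Jarvis march: at each step, from the current hull vertex p, select the next vertex q as the point such that every other point lies strictly to the left of (or on) the directed line p → q. (Equivalently: for every other point r, the cross product (q − p) × (r − p) ≥ 0.)
Starting point (lowest x, tie lowest y): (-9, 1). Wrap until returning to start. Resulting hull: (-9, 1), (3, -10), (9, -7), (4, 1), (-7, 3).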